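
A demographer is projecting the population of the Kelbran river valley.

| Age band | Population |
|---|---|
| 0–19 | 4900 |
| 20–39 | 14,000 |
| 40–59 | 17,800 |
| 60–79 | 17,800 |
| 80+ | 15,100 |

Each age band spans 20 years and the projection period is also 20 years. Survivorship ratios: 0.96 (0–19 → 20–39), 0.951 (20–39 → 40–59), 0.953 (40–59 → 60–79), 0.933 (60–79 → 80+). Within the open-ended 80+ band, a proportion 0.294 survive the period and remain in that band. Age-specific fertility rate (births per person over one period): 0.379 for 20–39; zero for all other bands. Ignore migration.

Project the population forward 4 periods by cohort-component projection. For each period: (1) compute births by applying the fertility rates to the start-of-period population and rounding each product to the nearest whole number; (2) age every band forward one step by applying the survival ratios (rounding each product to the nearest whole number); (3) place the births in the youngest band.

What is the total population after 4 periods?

[period 1]
Births: 14000 * 0.379 = 5306
20–39: 4900 * 0.96 = 4704
40–59: 14000 * 0.951 = 13314
60–79: 17800 * 0.953 = 16963
80+: 17800 * 0.933 + 15100 * 0.294 = 16607 + 4439 = 21046
Giving 5306 / 4704 / 13314 / 16963 / 21046.
[period 2]
Births: 4704 * 0.379 = 1783
20–39: 5306 * 0.96 = 5094
40–59: 4704 * 0.951 = 4474
60–79: 13314 * 0.953 = 12688
80+: 16963 * 0.933 + 21046 * 0.294 = 15826 + 6188 = 22014
Giving 1783 / 5094 / 4474 / 12688 / 22014.
[period 3]
Births: 5094 * 0.379 = 1931
20–39: 1783 * 0.96 = 1712
40–59: 5094 * 0.951 = 4844
60–79: 4474 * 0.953 = 4264
80+: 12688 * 0.933 + 22014 * 0.294 = 11838 + 6472 = 18310
Giving 1931 / 1712 / 4844 / 4264 / 18310.
[period 4]
Births: 1712 * 0.379 = 649
20–39: 1931 * 0.96 = 1854
40–59: 1712 * 0.951 = 1628
60–79: 4844 * 0.953 = 4616
80+: 4264 * 0.933 + 18310 * 0.294 = 3978 + 5383 = 9361
Giving 649 / 1854 / 1628 / 4616 / 9361.
Total after period 4: 649 + 1854 + 1628 + 4616 + 9361 = 18108

18108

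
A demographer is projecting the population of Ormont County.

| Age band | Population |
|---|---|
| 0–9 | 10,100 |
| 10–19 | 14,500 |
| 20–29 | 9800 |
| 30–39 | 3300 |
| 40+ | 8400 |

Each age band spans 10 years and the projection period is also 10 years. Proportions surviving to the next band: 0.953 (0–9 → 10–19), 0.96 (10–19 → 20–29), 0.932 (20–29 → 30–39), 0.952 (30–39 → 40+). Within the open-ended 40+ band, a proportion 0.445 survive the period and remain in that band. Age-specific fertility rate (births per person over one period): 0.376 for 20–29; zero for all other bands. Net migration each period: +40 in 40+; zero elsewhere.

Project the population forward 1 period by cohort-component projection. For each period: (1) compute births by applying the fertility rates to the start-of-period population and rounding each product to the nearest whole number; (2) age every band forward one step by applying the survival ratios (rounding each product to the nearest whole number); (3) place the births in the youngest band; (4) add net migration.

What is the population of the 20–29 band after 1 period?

Period 1.
Births: 9800 × 0.376 = 3685
10–19: 10100 × 0.953 = 9625
20–29: 14500 × 0.96 = 13920
30–39: 9800 × 0.932 = 9134
40+: 3300 × 0.952 + 8400 × 0.445 = 3142 + 3738 = 6880
Net migration: 40+ + 40 → 6920
→ [3685, 9625, 13920, 9134, 6920]

13920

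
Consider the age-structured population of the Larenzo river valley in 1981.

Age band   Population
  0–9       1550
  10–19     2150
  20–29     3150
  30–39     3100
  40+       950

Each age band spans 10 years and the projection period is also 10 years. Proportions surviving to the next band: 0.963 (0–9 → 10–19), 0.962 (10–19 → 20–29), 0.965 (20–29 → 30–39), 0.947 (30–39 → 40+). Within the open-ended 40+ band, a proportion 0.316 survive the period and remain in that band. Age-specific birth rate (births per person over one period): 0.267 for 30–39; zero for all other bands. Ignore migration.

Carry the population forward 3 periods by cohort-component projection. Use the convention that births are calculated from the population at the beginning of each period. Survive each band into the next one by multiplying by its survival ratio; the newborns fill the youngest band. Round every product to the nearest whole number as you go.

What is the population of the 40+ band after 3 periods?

— Period 1 —
Births: 3100 * 0.267 = 828
10–19: 1550 * 0.963 = 1493
20–29: 2150 * 0.962 = 2068
30–39: 3150 * 0.965 = 3040
40+: 3100 * 0.947 + 950 * 0.316 = 2936 + 300 = 3236
Giving 828 / 1493 / 2068 / 3040 / 3236.
— Period 2 —
Births: 3040 * 0.267 = 812
10–19: 828 * 0.963 = 797
20–29: 1493 * 0.962 = 1436
30–39: 2068 * 0.965 = 1996
40+: 3040 * 0.947 + 3236 * 0.316 = 2879 + 1023 = 3902
Giving 812 / 797 / 1436 / 1996 / 3902.
— Period 3 —
Births: 1996 * 0.267 = 533
10–19: 812 * 0.963 = 782
20–29: 797 * 0.962 = 767
30–39: 1436 * 0.965 = 1386
40+: 1996 * 0.947 + 3902 * 0.316 = 1890 + 1233 = 3123
Giving 533 / 782 / 767 / 1386 / 3123.

3123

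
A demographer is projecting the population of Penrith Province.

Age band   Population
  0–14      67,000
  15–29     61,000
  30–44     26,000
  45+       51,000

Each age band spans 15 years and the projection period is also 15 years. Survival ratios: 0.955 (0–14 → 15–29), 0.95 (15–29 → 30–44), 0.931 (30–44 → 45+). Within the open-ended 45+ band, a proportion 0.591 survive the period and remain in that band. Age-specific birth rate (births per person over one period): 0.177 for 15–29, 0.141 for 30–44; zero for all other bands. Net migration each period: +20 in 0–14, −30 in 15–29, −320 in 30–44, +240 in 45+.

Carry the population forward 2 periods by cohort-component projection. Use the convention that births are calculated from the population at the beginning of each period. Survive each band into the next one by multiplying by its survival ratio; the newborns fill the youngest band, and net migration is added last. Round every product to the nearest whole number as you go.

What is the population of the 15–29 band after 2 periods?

13801

After projecting period 1:
Births: 61000 × 0.177 = 10797 ; 26000 × 0.141 = 3666 — total 14463
15–29: 67000 × 0.955 = 63985
30–44: 61000 × 0.95 = 57950
45+: 26000 × 0.931 + 51000 × 0.591 = 24206 + 30141 = 54347
Net migration: 0–14 + 20 → 14483; 15–29 − 30 → 63955; 30–44 − 320 → 57630; 45+ + 240 → 54587
Population now: 0–14=14483, 15–29=63955, 30–44=57630, 45+=54587
After projecting period 2:
Births: 63955 × 0.177 = 11320 ; 57630 × 0.141 = 8126 — total 19446
15–29: 14483 × 0.955 = 13831
30–44: 63955 × 0.95 = 60757
45+: 57630 × 0.931 + 54587 × 0.591 = 53654 + 32261 = 85915
Net migration: 0–14 + 20 → 19466; 15–29 − 30 → 13801; 30–44 − 320 → 60437; 45+ + 240 → 86155
Population now: 0–14=19466, 15–29=13801, 30–44=60437, 45+=86155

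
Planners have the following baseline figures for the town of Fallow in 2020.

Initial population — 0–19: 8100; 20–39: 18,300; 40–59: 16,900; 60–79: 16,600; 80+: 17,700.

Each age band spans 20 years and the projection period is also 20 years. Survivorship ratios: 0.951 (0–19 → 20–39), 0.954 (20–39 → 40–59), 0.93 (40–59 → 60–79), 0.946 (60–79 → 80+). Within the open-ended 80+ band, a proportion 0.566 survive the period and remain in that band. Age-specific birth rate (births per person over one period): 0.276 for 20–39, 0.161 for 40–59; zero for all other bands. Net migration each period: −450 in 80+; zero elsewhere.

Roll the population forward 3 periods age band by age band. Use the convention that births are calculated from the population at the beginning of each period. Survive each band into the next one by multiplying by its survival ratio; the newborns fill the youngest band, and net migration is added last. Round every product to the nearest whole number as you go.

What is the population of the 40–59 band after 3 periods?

7051

Period 1.
Births: 18300 * 0.276 = 5051, 16900 * 0.161 = 2721 → 7772
20–39: 8100 * 0.951 = 7703
40–59: 18300 * 0.954 = 17458
60–79: 16900 * 0.93 = 15717
80+: 16600 * 0.946 + 17700 * 0.566 = 15704 + 10018 = 25722
Net migration: 80+ − 450 → 25272
Giving 7772 / 7703 / 17458 / 15717 / 25272.
Period 2.
Births: 7703 * 0.276 = 2126, 17458 * 0.161 = 2811 → 4937
20–39: 7772 * 0.951 = 7391
40–59: 7703 * 0.954 = 7349
60–79: 17458 * 0.93 = 16236
80+: 15717 * 0.946 + 25272 * 0.566 = 14868 + 14304 = 29172
Net migration: 80+ − 450 → 28722
Giving 4937 / 7391 / 7349 / 16236 / 28722.
Period 3.
Births: 7391 * 0.276 = 2040, 7349 * 0.161 = 1183 → 3223
20–39: 4937 * 0.951 = 4695
40–59: 7391 * 0.954 = 7051
60–79: 7349 * 0.93 = 6835
80+: 16236 * 0.946 + 28722 * 0.566 = 15359 + 16257 = 31616
Net migration: 80+ − 450 → 31166
Giving 3223 / 4695 / 7051 / 6835 / 31166.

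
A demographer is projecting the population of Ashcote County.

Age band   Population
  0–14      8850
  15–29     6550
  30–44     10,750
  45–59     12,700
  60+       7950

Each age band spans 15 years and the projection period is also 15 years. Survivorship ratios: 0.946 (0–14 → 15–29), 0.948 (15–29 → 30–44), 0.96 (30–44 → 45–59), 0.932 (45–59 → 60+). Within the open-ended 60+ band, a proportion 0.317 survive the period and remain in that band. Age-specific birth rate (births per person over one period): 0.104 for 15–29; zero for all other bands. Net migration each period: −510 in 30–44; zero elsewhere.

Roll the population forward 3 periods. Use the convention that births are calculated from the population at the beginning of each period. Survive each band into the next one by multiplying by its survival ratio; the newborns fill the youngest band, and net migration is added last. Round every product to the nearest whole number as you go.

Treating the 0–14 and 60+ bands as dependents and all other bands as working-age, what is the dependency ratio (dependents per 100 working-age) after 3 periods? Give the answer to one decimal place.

119.9

After projecting period 1:
Births: 6550 × 0.104 = 681
15–29: 8850 × 0.946 = 8372
30–44: 6550 × 0.948 = 6209
45–59: 10750 × 0.96 = 10320
60+: 12700 × 0.932 + 7950 × 0.317 = 11836 + 2520 = 14356
Net migration: 30–44 − 510 → 5699
Giving 681 / 8372 / 5699 / 10320 / 14356.
After projecting period 2:
Births: 8372 × 0.104 = 871
15–29: 681 × 0.946 = 644
30–44: 8372 × 0.948 = 7937
45–59: 5699 × 0.96 = 5471
60+: 10320 × 0.932 + 14356 × 0.317 = 9618 + 4551 = 14169
Net migration: 30–44 − 510 → 7427
Giving 871 / 644 / 7427 / 5471 / 14169.
After projecting period 3:
Births: 644 × 0.104 = 67
15–29: 871 × 0.946 = 824
30–44: 644 × 0.948 = 611
45–59: 7427 × 0.96 = 7130
60+: 5471 × 0.932 + 14169 × 0.317 = 5099 + 4492 = 9591
Net migration: 30–44 − 510 → 101
Giving 67 / 824 / 101 / 7130 / 9591.
Dependents (band 0–14 + band 60+) = 67 + 9591 = 9658; working-age = 8055; ratio = 9658/8055 × 100 = 119.9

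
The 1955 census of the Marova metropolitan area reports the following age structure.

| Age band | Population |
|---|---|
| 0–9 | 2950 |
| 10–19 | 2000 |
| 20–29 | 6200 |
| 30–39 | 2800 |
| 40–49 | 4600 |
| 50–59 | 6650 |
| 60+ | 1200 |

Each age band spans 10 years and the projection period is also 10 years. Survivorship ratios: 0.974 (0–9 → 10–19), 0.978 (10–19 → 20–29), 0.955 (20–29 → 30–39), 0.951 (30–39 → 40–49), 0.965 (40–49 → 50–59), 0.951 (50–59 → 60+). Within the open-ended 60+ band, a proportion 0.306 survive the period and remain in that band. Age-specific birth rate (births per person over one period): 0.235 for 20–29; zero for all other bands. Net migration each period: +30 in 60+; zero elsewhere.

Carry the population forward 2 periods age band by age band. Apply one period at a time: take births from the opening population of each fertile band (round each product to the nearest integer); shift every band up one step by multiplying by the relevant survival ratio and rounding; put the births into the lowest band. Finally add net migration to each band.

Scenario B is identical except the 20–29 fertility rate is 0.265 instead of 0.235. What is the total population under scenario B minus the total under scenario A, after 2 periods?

Call the bands 1 to 7, youngest first.
Period 1.
Births: 6200 * 0.235 = 1457
Band 2: 2950 * 0.974 = 2873
Band 3: 2000 * 0.978 = 1956
Band 4: 6200 * 0.955 = 5921
Band 5: 2800 * 0.951 = 2663
Band 6: 4600 * 0.965 = 4439
Band 7: 6650 * 0.951 + 1200 * 0.306 = 6324 + 367 = 6691
Net migration: Band 7 + 30 → 6721
→ [1457, 2873, 1956, 5921, 2663, 4439, 6721]
Period 2.
Births: 1956 * 0.235 = 460
Band 2: 1457 * 0.974 = 1419
Band 3: 2873 * 0.978 = 2810
Band 4: 1956 * 0.955 = 1868
Band 5: 5921 * 0.951 = 5631
Band 6: 2663 * 0.965 = 2570
Band 7: 4439 * 0.951 + 6721 * 0.306 = 4221 + 2057 = 6278
Net migration: Band 7 + 30 → 6308
→ [460, 1419, 2810, 1868, 5631, 2570, 6308]
Scenario A total after 2 periods: 21066
Scenario B projection —
Period 1.
Births: 6200 * 0.265 = 1643
Band 2: 2950 * 0.974 = 2873
Band 3: 2000 * 0.978 = 1956
Band 4: 6200 * 0.955 = 5921
Band 5: 2800 * 0.951 = 2663
Band 6: 4600 * 0.965 = 4439
Band 7: 6650 * 0.951 + 1200 * 0.306 = 6324 + 367 = 6691
Net migration: Band 7 + 30 → 6721
→ [1643, 2873, 1956, 5921, 2663, 4439, 6721]
Period 2.
Births: 1956 * 0.265 = 518
Band 2: 1643 * 0.974 = 1600
Band 3: 2873 * 0.978 = 2810
Band 4: 1956 * 0.955 = 1868
Band 5: 5921 * 0.951 = 5631
Band 6: 2663 * 0.965 = 2570
Band 7: 4439 * 0.951 + 6721 * 0.306 = 4221 + 2057 = 6278
Net migration: Band 7 + 30 → 6308
→ [518, 1600, 2810, 1868, 5631, 2570, 6308]
Scenario B total after 2 periods: 21305
Difference B − A = 21305 − 21066 = 239

239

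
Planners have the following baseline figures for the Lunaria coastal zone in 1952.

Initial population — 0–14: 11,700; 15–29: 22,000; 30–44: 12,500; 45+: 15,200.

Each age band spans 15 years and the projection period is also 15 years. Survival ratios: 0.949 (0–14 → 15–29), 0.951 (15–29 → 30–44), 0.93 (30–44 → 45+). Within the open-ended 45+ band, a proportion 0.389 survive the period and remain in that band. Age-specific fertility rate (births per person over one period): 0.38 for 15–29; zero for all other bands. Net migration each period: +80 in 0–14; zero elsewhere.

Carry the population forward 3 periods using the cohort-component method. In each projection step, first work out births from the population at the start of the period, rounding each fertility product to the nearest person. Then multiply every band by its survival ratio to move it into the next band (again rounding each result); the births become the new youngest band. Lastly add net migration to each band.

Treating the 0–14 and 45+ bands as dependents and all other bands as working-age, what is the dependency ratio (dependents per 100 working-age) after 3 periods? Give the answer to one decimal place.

198.0

[period 1]
Births: 22000 * 0.38 = 8360
15–29: 11700 * 0.949 = 11103
30–44: 22000 * 0.951 = 20922
45+: 12500 * 0.93 + 15200 * 0.389 = 11625 + 5913 = 17538
Net migration: 0–14 + 80 → 8440
→ [8440, 11103, 20922, 17538]
[period 2]
Births: 11103 * 0.38 = 4219
15–29: 8440 * 0.949 = 8010
30–44: 11103 * 0.951 = 10559
45+: 20922 * 0.93 + 17538 * 0.389 = 19457 + 6822 = 26279
Net migration: 0–14 + 80 → 4299
→ [4299, 8010, 10559, 26279]
[period 3]
Births: 8010 * 0.38 = 3044
15–29: 4299 * 0.949 = 4080
30–44: 8010 * 0.951 = 7618
45+: 10559 * 0.93 + 26279 * 0.389 = 9820 + 10223 = 20043
Net migration: 0–14 + 80 → 3124
→ [3124, 4080, 7618, 20043]
Dependents (band 0–14 + band 45+) = 3124 + 20043 = 23167; working-age = 11698; ratio = 23167/11698 × 100 = 198.0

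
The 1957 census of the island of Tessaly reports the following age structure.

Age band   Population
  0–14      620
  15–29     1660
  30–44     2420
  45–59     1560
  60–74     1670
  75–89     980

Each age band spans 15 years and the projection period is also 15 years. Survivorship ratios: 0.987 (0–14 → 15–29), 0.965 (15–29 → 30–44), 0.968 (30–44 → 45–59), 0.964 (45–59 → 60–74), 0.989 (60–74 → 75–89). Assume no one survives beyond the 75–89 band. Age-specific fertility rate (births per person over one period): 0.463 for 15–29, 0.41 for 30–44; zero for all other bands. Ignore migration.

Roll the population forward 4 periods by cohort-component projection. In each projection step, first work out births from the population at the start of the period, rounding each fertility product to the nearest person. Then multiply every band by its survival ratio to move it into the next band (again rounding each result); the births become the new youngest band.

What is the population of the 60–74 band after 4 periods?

551

(Groups numbered youngest = 1 to oldest = 6.)
Period 1:
Births: 1660 × 0.463 = 769, 2420 × 0.41 = 992 — total 1761
Group 2: 620 × 0.987 = 612
Group 3: 1660 × 0.965 = 1602
Group 4: 2420 × 0.968 = 2343
Group 5: 1560 × 0.964 = 1504
Group 6: 1670 × 0.989 = 1652
Giving 1761 / 612 / 1602 / 2343 / 1504 / 1652.
Period 2:
Births: 612 × 0.463 = 283, 1602 × 0.41 = 657 — total 940
Group 2: 1761 × 0.987 = 1738
Group 3: 612 × 0.965 = 591
Group 4: 1602 × 0.968 = 1551
Group 5: 2343 × 0.964 = 2259
Group 6: 1504 × 0.989 = 1487
Giving 940 / 1738 / 591 / 1551 / 2259 / 1487.
Period 3:
Births: 1738 × 0.463 = 805, 591 × 0.41 = 242 — total 1047
Group 2: 940 × 0.987 = 928
Group 3: 1738 × 0.965 = 1677
Group 4: 591 × 0.968 = 572
Group 5: 1551 × 0.964 = 1495
Group 6: 2259 × 0.989 = 2234
Giving 1047 / 928 / 1677 / 572 / 1495 / 2234.
Period 4:
Births: 928 × 0.463 = 430, 1677 × 0.41 = 688 — total 1118
Group 2: 1047 × 0.987 = 1033
Group 3: 928 × 0.965 = 896
Group 4: 1677 × 0.968 = 1623
Group 5: 572 × 0.964 = 551
Group 6: 1495 × 0.989 = 1479
Giving 1118 / 1033 / 896 / 1623 / 551 / 1479.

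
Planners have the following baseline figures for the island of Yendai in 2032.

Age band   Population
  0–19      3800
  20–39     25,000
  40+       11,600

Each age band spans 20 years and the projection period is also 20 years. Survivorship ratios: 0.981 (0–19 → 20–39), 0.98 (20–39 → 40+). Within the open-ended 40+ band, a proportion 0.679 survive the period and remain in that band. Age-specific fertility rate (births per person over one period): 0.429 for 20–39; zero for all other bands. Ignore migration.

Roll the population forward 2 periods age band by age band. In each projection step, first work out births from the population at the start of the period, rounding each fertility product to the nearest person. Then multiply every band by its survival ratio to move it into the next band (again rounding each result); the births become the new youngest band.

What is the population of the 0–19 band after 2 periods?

Let band 1 be 0–19 through band 3 = 40+.
Period 1.
Births: 25000 * 0.429 = 10725
Band 2: 3800 * 0.981 = 3728
Band 3: 25000 * 0.98 + 11600 * 0.679 = 24500 + 7876 = 32376
Giving 10725 / 3728 / 32376.
Period 2.
Births: 3728 * 0.429 = 1599
Band 2: 10725 * 0.981 = 10521
Band 3: 3728 * 0.98 + 32376 * 0.679 = 3653 + 21983 = 25636
Giving 1599 / 10521 / 25636.

1599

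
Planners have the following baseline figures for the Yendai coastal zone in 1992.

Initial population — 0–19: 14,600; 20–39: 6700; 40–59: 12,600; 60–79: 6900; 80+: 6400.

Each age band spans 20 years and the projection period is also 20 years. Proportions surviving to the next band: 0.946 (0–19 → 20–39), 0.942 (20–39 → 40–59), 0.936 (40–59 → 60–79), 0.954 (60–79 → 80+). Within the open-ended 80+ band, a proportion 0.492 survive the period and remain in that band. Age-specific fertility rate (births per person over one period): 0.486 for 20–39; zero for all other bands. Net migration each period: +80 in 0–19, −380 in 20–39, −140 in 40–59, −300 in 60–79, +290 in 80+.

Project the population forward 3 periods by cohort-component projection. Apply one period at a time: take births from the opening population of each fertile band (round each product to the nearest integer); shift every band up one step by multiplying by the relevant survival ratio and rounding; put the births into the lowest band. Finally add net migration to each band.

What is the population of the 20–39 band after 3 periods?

(Bands numbered youngest = 1 to oldest = 5.)
Period 1:
Births: 6700 * 0.486 = 3256
Band 2: 14600 * 0.946 = 13812
Band 3: 6700 * 0.942 = 6311
Band 4: 12600 * 0.936 = 11794
Band 5: 6900 * 0.954 + 6400 * 0.492 = 6583 + 3149 = 9732
Net migration: Band 1 + 80 → 3336; Band 2 − 380 → 13432; Band 3 − 140 → 6171; Band 4 − 300 → 11494; Band 5 + 290 → 10022
→ [3336, 13432, 6171, 11494, 10022]
Period 2:
Births: 13432 * 0.486 = 6528
Band 2: 3336 * 0.946 = 3156
Band 3: 13432 * 0.942 = 12653
Band 4: 6171 * 0.936 = 5776
Band 5: 11494 * 0.954 + 10022 * 0.492 = 10965 + 4931 = 15896
Net migration: Band 1 + 80 → 6608; Band 2 − 380 → 2776; Band 3 − 140 → 12513; Band 4 − 300 → 5476; Band 5 + 290 → 16186
→ [6608, 2776, 12513, 5476, 16186]
Period 3:
Births: 2776 * 0.486 = 1349
Band 2: 6608 * 0.946 = 6251
Band 3: 2776 * 0.942 = 2615
Band 4: 12513 * 0.936 = 11712
Band 5: 5476 * 0.954 + 16186 * 0.492 = 5224 + 7964 = 13188
Net migration: Band 1 + 80 → 1429; Band 2 − 380 → 5871; Band 3 − 140 → 2475; Band 4 − 300 → 11412; Band 5 + 290 → 13478
→ [1429, 5871, 2475, 11412, 13478]

5871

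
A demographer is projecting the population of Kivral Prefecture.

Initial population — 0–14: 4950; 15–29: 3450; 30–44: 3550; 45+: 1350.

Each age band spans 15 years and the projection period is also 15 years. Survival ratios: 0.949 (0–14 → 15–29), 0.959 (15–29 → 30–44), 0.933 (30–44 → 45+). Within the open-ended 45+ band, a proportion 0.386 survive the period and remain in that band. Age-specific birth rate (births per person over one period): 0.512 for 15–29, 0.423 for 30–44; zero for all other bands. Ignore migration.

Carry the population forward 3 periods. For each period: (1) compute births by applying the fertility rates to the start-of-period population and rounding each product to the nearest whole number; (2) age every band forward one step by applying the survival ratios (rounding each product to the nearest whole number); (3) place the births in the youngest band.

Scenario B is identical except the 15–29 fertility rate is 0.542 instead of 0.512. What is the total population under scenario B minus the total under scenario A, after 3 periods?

Numbering the groups 1..4 from youngest to oldest:
— Period 1 —
Births: 3450 × 0.512 = 1766 ; 3550 × 0.423 = 1502 — total 3268
Group 2: 4950 × 0.949 = 4698
Group 3: 3450 × 0.959 = 3309
Group 4: 3550 × 0.933 + 1350 × 0.386 = 3312 + 521 = 3833
→ [3268, 4698, 3309, 3833]
— Period 2 —
Births: 4698 × 0.512 = 2405 ; 3309 × 0.423 = 1400 — total 3805
Group 2: 3268 × 0.949 = 3101
Group 3: 4698 × 0.959 = 4505
Group 4: 3309 × 0.933 + 3833 × 0.386 = 3087 + 1480 = 4567
→ [3805, 3101, 4505, 4567]
— Period 3 —
Births: 3101 × 0.512 = 1588 ; 4505 × 0.423 = 1906 — total 3494
Group 2: 3805 × 0.949 = 3611
Group 3: 3101 × 0.959 = 2974
Group 4: 4505 × 0.933 + 4567 × 0.386 = 4203 + 1763 = 5966
→ [3494, 3611, 2974, 5966]
Scenario A total after 3 periods: 16045
Scenario B projection —
— Period 1 —
Births: 3450 × 0.542 = 1870 ; 3550 × 0.423 = 1502 — total 3372
Group 2: 4950 × 0.949 = 4698
Group 3: 3450 × 0.959 = 3309
Group 4: 3550 × 0.933 + 1350 × 0.386 = 3312 + 521 = 3833
→ [3372, 4698, 3309, 3833]
— Period 2 —
Births: 4698 × 0.542 = 2546 ; 3309 × 0.423 = 1400 — total 3946
Group 2: 3372 × 0.949 = 3200
Group 3: 4698 × 0.959 = 4505
Group 4: 3309 × 0.933 + 3833 × 0.386 = 3087 + 1480 = 4567
→ [3946, 3200, 4505, 4567]
— Period 3 —
Births: 3200 × 0.542 = 1734 ; 4505 × 0.423 = 1906 — total 3640
Group 2: 3946 × 0.949 = 3745
Group 3: 3200 × 0.959 = 3069
Group 4: 4505 × 0.933 + 4567 × 0.386 = 4203 + 1763 = 5966
→ [3640, 3745, 3069, 5966]
Scenario B total after 3 periods: 16420
Difference B − A = 16420 − 16045 = 375

375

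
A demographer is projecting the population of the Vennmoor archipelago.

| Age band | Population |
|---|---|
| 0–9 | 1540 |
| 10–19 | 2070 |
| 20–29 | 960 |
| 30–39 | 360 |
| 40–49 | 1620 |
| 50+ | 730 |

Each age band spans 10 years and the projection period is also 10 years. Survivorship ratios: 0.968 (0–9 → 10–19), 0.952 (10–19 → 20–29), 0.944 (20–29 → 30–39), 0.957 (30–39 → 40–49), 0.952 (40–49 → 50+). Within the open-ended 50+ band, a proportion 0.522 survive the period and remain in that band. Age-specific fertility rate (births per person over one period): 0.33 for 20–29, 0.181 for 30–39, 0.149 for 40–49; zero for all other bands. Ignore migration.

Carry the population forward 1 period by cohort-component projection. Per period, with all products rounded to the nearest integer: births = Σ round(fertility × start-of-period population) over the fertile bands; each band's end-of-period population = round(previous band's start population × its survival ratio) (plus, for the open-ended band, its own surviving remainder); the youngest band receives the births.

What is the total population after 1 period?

Let group 1 be 0–9 through group 6 = 50+.
— Period 1 —
Births: 960 × 0.33 = 317  |  360 × 0.181 = 65  |  1620 × 0.149 = 241 ⇒ total 623
Group 2: 1540 × 0.968 = 1491
Group 3: 2070 × 0.952 = 1971
Group 4: 960 × 0.944 = 906
Group 5: 360 × 0.957 = 345
Group 6: 1620 × 0.952 + 730 × 0.522 = 1542 + 381 = 1923
Population now: 0–9=623, 10–19=1491, 20–29=1971, 30–39=906, 40–49=345, 50+=1923
Total after period 1: 623 + 1491 + 1971 + 906 + 345 + 1923 = 7259

7259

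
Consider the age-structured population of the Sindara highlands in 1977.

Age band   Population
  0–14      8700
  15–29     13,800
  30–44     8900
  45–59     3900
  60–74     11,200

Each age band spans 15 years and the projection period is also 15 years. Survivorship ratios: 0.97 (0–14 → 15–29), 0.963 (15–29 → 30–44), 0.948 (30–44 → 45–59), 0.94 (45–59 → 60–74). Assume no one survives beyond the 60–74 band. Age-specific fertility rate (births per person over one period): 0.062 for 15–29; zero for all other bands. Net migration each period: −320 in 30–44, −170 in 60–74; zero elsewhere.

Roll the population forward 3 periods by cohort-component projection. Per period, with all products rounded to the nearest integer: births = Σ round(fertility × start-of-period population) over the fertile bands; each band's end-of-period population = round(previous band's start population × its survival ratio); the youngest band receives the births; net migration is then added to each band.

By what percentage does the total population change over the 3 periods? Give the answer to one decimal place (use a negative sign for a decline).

-57.4

Period 1:
Births: 13800 * 0.062 = 856
15–29: 8700 * 0.97 = 8439
30–44: 13800 * 0.963 = 13289
45–59: 8900 * 0.948 = 8437
60–74: 3900 * 0.94 = 3666
Net migration: 30–44 − 320 → 12969; 60–74 − 170 → 3496
Giving 856 / 8439 / 12969 / 8437 / 3496.
Period 2:
Births: 8439 * 0.062 = 523
15–29: 856 * 0.97 = 830
30–44: 8439 * 0.963 = 8127
45–59: 12969 * 0.948 = 12295
60–74: 8437 * 0.94 = 7931
Net migration: 30–44 − 320 → 7807; 60–74 − 170 → 7761
Giving 523 / 830 / 7807 / 12295 / 7761.
Period 3:
Births: 830 * 0.062 = 51
15–29: 523 * 0.97 = 507
30–44: 830 * 0.963 = 799
45–59: 7807 * 0.948 = 7401
60–74: 12295 * 0.94 = 11557
Net migration: 30–44 − 320 → 479; 60–74 − 170 → 11387
Giving 51 / 507 / 479 / 7401 / 11387.
Total: 46500 → 19825; change = -26675; percentage change = -57.4%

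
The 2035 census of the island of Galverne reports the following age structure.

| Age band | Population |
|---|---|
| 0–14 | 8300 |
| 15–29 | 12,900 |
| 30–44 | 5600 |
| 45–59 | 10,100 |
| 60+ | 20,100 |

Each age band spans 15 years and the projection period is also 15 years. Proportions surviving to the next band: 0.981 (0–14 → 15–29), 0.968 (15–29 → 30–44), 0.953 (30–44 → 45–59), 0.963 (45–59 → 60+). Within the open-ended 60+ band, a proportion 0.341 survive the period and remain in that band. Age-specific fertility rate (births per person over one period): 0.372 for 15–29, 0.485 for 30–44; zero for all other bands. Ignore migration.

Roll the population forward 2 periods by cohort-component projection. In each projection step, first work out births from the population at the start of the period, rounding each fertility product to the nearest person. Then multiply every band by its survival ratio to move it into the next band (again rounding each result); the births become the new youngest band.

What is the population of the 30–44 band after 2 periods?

7881

Call the bands 1 to 5, youngest first.
Period 1.
Births: 12900 × 0.372 = 4799 ; 5600 × 0.485 = 2716 — total 7515
Band 2: 8300 × 0.981 = 8142
Band 3: 12900 × 0.968 = 12487
Band 4: 5600 × 0.953 = 5337
Band 5: 10100 × 0.963 + 20100 × 0.341 = 9726 + 6854 = 16580
Giving 7515 / 8142 / 12487 / 5337 / 16580.
Period 2.
Births: 8142 × 0.372 = 3029 ; 12487 × 0.485 = 6056 — total 9085
Band 2: 7515 × 0.981 = 7372
Band 3: 8142 × 0.968 = 7881
Band 4: 12487 × 0.953 = 11900
Band 5: 5337 × 0.963 + 16580 × 0.341 = 5140 + 5654 = 10794
Giving 9085 / 7372 / 7881 / 11900 / 10794.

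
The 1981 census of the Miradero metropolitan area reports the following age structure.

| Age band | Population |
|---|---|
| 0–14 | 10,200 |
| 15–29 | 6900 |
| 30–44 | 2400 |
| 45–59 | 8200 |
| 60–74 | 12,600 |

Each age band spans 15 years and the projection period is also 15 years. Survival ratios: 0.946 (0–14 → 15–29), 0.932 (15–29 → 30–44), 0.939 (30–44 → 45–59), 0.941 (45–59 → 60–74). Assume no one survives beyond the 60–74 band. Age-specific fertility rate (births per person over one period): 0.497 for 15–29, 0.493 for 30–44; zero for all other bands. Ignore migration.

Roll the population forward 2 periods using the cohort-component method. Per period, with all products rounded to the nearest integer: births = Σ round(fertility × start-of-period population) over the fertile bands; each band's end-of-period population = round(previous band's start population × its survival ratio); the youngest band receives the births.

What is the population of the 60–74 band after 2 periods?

2121

Call the groups 1 to 5, youngest first.
Period 1.
Births: 6900 × 0.497 = 3429, 2400 × 0.493 = 1183 — total 4612
Group 2: 10200 × 0.946 = 9649
Group 3: 6900 × 0.932 = 6431
Group 4: 2400 × 0.939 = 2254
Group 5: 8200 × 0.941 = 7716
→ [4612, 9649, 6431, 2254, 7716]
Period 2.
Births: 9649 × 0.497 = 4796, 6431 × 0.493 = 3170 — total 7966
Group 2: 4612 × 0.946 = 4363
Group 3: 9649 × 0.932 = 8993
Group 4: 6431 × 0.939 = 6039
Group 5: 2254 × 0.941 = 2121
→ [7966, 4363, 8993, 6039, 2121]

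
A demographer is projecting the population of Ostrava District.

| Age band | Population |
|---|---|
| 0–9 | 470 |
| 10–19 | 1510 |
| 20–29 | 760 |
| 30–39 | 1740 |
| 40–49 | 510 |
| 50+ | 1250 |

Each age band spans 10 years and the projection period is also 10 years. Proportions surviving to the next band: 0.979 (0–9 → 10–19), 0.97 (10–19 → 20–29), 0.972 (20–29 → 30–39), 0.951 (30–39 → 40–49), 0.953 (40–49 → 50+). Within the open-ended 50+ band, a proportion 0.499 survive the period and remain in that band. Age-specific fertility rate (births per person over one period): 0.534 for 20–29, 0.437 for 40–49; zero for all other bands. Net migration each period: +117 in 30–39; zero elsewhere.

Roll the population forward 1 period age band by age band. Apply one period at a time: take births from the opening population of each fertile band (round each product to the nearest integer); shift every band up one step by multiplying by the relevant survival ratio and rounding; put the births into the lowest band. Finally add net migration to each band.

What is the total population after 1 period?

6175

Let group 1 be 0–9 through group 6 = 50+.
After projecting period 1:
Births: 760 × 0.534 = 406  |  510 × 0.437 = 223 — total 629
Group 2: 470 × 0.979 = 460
Group 3: 1510 × 0.97 = 1465
Group 4: 760 × 0.972 = 739
Group 5: 1740 × 0.951 = 1655
Group 6: 510 × 0.953 + 1250 × 0.499 = 486 + 624 = 1110
Net migration: Group 4 + 117 → 856
Population now: 0–9=629, 10–19=460, 20–29=1465, 30–39=856, 40–49=1655, 50+=1110
Total after period 1: 629 + 460 + 1465 + 856 + 1655 + 1110 = 6175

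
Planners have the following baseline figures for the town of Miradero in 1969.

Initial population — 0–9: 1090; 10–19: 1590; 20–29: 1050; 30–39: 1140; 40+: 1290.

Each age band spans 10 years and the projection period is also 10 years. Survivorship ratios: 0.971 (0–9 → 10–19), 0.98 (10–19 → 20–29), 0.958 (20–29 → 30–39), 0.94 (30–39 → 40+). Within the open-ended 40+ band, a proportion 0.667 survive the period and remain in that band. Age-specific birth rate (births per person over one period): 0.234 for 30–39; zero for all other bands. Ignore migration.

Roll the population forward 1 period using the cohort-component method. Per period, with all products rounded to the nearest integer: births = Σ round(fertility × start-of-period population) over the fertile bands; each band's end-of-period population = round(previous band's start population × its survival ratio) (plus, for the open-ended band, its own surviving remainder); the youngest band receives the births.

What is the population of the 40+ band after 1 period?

1932

Period 1.
Births: 1140 * 0.234 = 267
10–19: 1090 * 0.971 = 1058
20–29: 1590 * 0.98 = 1558
30–39: 1050 * 0.958 = 1006
40+: 1140 * 0.94 + 1290 * 0.667 = 1072 + 860 = 1932
Giving 267 / 1058 / 1558 / 1006 / 1932.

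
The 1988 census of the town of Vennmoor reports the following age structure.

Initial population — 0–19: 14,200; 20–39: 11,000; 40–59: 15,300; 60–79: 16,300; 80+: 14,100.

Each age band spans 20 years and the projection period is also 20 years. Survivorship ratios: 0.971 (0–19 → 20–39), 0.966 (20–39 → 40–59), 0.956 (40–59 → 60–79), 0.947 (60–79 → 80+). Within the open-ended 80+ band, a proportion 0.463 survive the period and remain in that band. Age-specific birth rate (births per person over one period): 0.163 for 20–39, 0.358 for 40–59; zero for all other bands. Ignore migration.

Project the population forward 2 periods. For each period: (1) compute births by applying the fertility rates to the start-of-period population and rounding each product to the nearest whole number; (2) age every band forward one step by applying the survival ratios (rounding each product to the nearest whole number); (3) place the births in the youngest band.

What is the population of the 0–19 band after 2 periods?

(Bands numbered youngest = 1 to oldest = 5.)
After projecting period 1:
Births: 11000 × 0.163 = 1793 ; 15300 × 0.358 = 5477 ⇒ total 7270
Band 2: 14200 × 0.971 = 13788
Band 3: 11000 × 0.966 = 10626
Band 4: 15300 × 0.956 = 14627
Band 5: 16300 × 0.947 + 14100 × 0.463 = 15436 + 6528 = 21964
Giving 7270 / 13788 / 10626 / 14627 / 21964.
After projecting period 2:
Births: 13788 × 0.163 = 2247 ; 10626 × 0.358 = 3804 ⇒ total 6051
Band 2: 7270 × 0.971 = 7059
Band 3: 13788 × 0.966 = 13319
Band 4: 10626 × 0.956 = 10158
Band 5: 14627 × 0.947 + 21964 × 0.463 = 13852 + 10169 = 24021
Giving 6051 / 7059 / 13319 / 10158 / 24021.

6051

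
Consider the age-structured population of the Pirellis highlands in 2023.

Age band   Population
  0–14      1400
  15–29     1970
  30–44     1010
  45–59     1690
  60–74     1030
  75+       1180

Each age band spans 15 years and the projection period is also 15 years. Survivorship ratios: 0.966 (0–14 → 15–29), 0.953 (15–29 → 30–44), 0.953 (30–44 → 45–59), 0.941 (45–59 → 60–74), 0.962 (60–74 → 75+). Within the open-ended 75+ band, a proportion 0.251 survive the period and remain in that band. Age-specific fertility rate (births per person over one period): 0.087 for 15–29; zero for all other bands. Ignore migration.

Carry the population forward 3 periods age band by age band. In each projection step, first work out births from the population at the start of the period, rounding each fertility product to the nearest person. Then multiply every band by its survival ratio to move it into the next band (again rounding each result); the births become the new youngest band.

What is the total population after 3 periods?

4532

Let band 1 be 0–14 through band 6 = 75+.
Period 1.
Births: 1970 × 0.087 = 171
Band 2: 1400 × 0.966 = 1352
Band 3: 1970 × 0.953 = 1877
Band 4: 1010 × 0.953 = 963
Band 5: 1690 × 0.941 = 1590
Band 6: 1030 × 0.962 + 1180 × 0.251 = 991 + 296 = 1287
Giving 171 / 1352 / 1877 / 963 / 1590 / 1287.
Period 2.
Births: 1352 × 0.087 = 118
Band 2: 171 × 0.966 = 165
Band 3: 1352 × 0.953 = 1288
Band 4: 1877 × 0.953 = 1789
Band 5: 963 × 0.941 = 906
Band 6: 1590 × 0.962 + 1287 × 0.251 = 1530 + 323 = 1853
Giving 118 / 165 / 1288 / 1789 / 906 / 1853.
Period 3.
Births: 165 × 0.087 = 14
Band 2: 118 × 0.966 = 114
Band 3: 165 × 0.953 = 157
Band 4: 1288 × 0.953 = 1227
Band 5: 1789 × 0.941 = 1683
Band 6: 906 × 0.962 + 1853 × 0.251 = 872 + 465 = 1337
Giving 14 / 114 / 157 / 1227 / 1683 / 1337.
Total after period 3: 14 + 114 + 157 + 1227 + 1683 + 1337 = 4532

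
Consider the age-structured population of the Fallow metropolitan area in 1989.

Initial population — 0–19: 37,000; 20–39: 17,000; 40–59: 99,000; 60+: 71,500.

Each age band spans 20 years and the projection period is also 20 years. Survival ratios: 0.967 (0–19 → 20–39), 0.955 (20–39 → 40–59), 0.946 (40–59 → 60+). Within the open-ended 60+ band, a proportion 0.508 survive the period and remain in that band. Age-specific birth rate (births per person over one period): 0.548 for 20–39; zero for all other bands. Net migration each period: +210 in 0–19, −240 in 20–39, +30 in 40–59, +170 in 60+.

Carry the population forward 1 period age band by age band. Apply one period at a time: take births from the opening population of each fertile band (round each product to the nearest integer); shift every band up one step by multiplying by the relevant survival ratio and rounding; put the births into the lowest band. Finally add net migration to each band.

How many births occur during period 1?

9316

[period 1]
Births: 17000 * 0.548 = 9316
20–39: 37000 * 0.967 = 35779
40–59: 17000 * 0.955 = 16235
60+: 99000 * 0.946 + 71500 * 0.508 = 93654 + 36322 = 129976
Net migration: 0–19 + 210 → 9526; 20–39 − 240 → 35539; 40–59 + 30 → 16265; 60+ + 170 → 130146
Population now: 0–19=9526, 20–39=35539, 40–59=16265, 60+=130146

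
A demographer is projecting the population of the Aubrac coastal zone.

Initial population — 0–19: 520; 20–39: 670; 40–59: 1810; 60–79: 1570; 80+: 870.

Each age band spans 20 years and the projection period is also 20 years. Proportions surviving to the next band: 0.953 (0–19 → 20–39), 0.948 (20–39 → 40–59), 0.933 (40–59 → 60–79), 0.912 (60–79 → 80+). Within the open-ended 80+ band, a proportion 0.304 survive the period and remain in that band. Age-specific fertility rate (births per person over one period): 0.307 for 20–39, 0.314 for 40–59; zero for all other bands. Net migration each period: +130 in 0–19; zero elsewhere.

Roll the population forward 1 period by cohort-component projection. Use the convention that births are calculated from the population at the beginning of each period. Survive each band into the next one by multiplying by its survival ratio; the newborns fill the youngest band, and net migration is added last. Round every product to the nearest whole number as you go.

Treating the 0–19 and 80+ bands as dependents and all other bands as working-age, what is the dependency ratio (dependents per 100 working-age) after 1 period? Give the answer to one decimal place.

92.2

Call the groups 1 to 5, youngest first.
[period 1]
Births: 670 × 0.307 = 206 ; 1810 × 0.314 = 568 → 774
Group 2: 520 × 0.953 = 496
Group 3: 670 × 0.948 = 635
Group 4: 1810 × 0.933 = 1689
Group 5: 1570 × 0.912 + 870 × 0.304 = 1432 + 264 = 1696
Net migration: Group 1 + 130 → 904
End of period: [904, 496, 635, 1689, 1696]
Dependents (band 0–19 + band 80+) = 904 + 1696 = 2600; working-age = 2820; ratio = 2600/2820 × 100 = 92.2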